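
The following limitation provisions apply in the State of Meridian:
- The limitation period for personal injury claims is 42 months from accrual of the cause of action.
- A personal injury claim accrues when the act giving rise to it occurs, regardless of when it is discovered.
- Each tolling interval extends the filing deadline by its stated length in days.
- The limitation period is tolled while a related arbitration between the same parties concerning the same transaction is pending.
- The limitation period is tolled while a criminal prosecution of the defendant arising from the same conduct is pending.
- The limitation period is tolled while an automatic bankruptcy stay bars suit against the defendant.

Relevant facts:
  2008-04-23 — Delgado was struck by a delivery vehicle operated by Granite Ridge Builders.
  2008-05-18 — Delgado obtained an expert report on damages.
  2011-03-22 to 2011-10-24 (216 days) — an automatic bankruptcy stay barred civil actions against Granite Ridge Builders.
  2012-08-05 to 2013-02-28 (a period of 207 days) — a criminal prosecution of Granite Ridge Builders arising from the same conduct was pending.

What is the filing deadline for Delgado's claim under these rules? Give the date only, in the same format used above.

2012-05-26

The limitation period began to run on 2008-04-23.
42 months from 2008-04-23 is 2011-10-23.
The period was tolled for 216 days by the automatic bankruptcy stay (2011-03-22 to 2011-10-24), pushing the deadline to 2012-05-26.
The pending criminal prosecution from 2012-08-05 to 2013-02-28 began after the period had already run on 2012-05-26, so it has no tolling effect.
Nothing else in the chronology tolls or restarts the period.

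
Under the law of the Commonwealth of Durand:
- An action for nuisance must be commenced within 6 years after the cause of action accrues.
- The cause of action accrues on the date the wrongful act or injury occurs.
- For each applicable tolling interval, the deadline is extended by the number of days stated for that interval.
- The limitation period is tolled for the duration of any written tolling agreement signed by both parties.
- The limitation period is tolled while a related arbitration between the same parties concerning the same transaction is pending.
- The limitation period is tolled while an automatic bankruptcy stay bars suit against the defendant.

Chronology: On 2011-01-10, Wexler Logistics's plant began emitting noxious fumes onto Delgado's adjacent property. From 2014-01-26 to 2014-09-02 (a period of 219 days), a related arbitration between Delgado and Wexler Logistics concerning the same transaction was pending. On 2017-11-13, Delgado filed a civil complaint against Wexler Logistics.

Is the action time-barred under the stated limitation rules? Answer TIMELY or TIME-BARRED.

The claim accrued on 2011-01-10, when the wrongful act occurred.
6 years from 2011-01-10 is 2017-01-10.
The pending related arbitration from 2014-01-26 to 2014-09-02 tolled the period for 219 days, extending the deadline to 2017-08-17.
Delgado filed on 2017-11-13, after the 2017-08-17 deadline, so the action is time-barred.

TIME-BARRED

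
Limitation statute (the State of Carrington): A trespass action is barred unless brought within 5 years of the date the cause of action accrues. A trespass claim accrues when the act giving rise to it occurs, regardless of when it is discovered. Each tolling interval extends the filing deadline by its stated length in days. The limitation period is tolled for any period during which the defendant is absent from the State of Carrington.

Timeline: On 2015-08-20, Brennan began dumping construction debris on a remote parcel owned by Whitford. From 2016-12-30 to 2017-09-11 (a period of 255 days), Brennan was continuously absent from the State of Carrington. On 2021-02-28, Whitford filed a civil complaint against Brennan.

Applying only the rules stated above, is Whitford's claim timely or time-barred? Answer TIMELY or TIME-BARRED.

The cause of action accrued on 2015-08-20, the date of the act.
Adding the 5 years base period to 2015-08-20 gives a deadline of 2020-08-20, before any tolling.
The period was tolled for 255 days by the defendant's absence from the jurisdiction (2016-12-30 to 2017-09-11), pushing the deadline to 2021-05-02.
The 2021-02-28 filing precedes the 2021-05-02 deadline; the claim is timely.

TIMELY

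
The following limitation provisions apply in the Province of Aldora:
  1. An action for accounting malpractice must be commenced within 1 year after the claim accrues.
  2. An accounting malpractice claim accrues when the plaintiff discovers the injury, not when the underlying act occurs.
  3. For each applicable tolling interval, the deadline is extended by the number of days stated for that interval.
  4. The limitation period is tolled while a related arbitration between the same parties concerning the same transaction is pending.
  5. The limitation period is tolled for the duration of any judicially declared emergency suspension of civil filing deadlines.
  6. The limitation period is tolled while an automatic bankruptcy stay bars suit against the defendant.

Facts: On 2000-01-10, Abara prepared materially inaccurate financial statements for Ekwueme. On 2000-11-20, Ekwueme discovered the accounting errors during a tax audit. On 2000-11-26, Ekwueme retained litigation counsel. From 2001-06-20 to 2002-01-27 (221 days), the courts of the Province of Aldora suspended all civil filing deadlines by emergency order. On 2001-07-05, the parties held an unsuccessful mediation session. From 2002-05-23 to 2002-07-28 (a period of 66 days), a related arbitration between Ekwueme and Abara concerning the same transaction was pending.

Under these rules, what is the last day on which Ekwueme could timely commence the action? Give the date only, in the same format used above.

2002-09-03

Under the discovery rule, the claim accrued on 2000-11-20, when Ekwueme discovered the injury — not on the 2000-01-10 date of the underlying act.
Adding the 1 year base period to 2000-11-20 gives a deadline of 2001-11-20, before any tolling.
Because the emergency suspension of filing deadlines ran from 2001-06-20 to 2002-01-27, the deadline is extended by 221 days to 2002-06-29.
The period was tolled for 66 days by the pending related arbitration (2002-05-23 to 2002-07-28), pushing the deadline to 2002-09-03.
None of the other events listed affects the running of the period under the stated rules.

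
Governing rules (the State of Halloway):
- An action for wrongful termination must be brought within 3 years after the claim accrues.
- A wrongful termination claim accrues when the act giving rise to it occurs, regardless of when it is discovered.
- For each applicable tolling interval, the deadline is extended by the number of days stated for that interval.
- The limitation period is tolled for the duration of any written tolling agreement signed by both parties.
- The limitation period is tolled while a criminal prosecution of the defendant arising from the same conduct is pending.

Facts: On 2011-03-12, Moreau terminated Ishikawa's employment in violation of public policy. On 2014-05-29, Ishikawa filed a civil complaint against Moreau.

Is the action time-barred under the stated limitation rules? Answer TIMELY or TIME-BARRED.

TIME-BARRED

The claim accrued on 2011-03-12, when the wrongful act occurred.
The untolled deadline — 3 years after 2011-03-12 — is 2014-03-12.
Ishikawa filed on 2014-05-29, after the 2014-03-12 deadline, so the action is time-barred.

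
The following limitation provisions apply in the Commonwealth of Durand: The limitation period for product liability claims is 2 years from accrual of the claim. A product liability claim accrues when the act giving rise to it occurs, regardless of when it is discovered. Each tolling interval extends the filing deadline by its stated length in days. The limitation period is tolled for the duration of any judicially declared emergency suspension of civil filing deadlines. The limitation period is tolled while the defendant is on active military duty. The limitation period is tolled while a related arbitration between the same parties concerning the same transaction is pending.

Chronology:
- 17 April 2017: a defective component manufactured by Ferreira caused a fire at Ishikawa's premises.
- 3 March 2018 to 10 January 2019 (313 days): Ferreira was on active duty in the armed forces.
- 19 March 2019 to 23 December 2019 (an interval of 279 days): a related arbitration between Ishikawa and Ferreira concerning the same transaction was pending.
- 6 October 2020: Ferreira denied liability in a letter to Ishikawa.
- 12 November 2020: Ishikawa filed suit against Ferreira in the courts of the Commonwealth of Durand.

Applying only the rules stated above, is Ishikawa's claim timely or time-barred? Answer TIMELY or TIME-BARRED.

TIMELY

The claim accrued on 17 April 2017, the date of the act.
2 years from 17 April 2017 is 17 April 2019.
Because the defendant's active military service ran from 3 March 2018 to 10 January 2019, the deadline is extended by 313 days to 24 February 2020.
Because the pending related arbitration ran from 19 March 2019 to 23 December 2019, the deadline is extended by 279 days to 29 November 2020.
Nothing else in the chronology tolls or restarts the period.
Ishikawa filed on 12 November 2020, before the 29 November 2020 deadline, so the action is timely.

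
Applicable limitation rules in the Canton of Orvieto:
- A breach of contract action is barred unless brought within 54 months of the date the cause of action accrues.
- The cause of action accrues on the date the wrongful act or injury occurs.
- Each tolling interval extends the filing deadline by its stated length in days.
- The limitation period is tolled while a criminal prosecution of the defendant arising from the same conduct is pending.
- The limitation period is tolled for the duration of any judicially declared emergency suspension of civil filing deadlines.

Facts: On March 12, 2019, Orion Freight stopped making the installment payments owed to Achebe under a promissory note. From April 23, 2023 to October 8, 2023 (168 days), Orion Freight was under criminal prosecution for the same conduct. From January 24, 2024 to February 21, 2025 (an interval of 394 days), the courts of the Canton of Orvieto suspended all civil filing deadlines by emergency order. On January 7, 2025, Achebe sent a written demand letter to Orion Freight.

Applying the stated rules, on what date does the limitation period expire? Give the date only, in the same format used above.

The cause of action accrued on March 12, 2019, the date of the act.
The untolled deadline — 54 months after March 12, 2019 — is September 12, 2023.
The pending criminal prosecution from April 23, 2023 to October 8, 2023 tolled the period for 168 days, extending the deadline to February 27, 2024.
The emergency suspension of filing deadlines from January 24, 2024 to February 21, 2025 tolled the period for 394 days, extending the deadline to March 27, 2025.
The other events in the timeline have no effect on the limitation period under the stated rules.

March 27, 2025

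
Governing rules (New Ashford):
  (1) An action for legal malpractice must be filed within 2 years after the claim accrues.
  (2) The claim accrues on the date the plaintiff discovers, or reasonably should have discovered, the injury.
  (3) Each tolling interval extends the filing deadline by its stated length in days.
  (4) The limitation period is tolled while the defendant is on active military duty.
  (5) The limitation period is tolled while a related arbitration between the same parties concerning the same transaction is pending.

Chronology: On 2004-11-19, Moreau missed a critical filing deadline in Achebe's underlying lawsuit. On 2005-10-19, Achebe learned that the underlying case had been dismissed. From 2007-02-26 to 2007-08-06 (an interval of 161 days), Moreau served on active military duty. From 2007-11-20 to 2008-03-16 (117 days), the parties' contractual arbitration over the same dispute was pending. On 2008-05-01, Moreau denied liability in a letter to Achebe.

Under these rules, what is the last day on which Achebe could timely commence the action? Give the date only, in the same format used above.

Under the discovery rule, the claim accrued on 2005-10-19, when Achebe discovered the injury — not on the 2004-11-19 date of the underlying act.
2 years from 2005-10-19 is 2007-10-19.
Because the defendant's active military service ran from 2007-02-26 to 2007-08-06, the deadline is extended by 161 days to 2008-03-28.
The period was tolled for 117 days by the pending related arbitration (2007-11-20 to 2008-03-16), pushing the deadline to 2008-07-23.
Nothing else in the chronology tolls or restarts the period.

2008-07-23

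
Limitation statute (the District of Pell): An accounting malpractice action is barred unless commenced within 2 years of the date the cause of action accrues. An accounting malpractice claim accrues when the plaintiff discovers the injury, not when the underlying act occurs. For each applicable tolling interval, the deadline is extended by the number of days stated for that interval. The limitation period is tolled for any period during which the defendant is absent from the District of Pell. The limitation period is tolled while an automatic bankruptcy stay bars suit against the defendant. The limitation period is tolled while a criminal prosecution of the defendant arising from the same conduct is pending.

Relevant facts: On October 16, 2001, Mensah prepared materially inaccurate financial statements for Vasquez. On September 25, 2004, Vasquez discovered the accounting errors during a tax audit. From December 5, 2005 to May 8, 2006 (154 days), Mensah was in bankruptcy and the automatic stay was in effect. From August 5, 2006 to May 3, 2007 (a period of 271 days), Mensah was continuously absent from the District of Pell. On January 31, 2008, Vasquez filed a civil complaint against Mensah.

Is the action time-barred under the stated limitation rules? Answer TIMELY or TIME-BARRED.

The claim did not accrue until Vasquez discovered the injury on September 25, 2004; the October 16, 2001 act date does not start the clock under the stated rule.
The untolled deadline — 2 years after September 25, 2004 — is September 25, 2006.
The period was tolled for 154 days by the automatic bankruptcy stay (December 5, 2005 to May 8, 2006), pushing the deadline to February 26, 2007.
The defendant's absence from the jurisdiction from August 5, 2006 to May 3, 2007 tolled the period for 271 days, extending the deadline to November 24, 2007.
Vasquez filed on January 31, 2008, after the November 24, 2007 deadline, so the action is time-barred.

TIME-BARRED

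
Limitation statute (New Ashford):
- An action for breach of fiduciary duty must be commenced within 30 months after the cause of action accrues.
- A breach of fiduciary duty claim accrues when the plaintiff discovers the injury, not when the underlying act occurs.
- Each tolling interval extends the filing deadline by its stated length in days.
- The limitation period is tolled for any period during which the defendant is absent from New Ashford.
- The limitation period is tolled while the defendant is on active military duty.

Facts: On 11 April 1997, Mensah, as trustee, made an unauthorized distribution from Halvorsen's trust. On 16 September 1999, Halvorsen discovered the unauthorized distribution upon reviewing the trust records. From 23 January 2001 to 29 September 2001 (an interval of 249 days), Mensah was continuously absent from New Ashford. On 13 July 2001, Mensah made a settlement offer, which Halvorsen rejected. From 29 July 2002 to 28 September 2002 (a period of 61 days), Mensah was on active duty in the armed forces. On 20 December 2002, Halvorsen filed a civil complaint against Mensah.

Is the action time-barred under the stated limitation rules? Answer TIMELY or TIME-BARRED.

TIMELY

Under the discovery rule, the claim accrued on 16 September 1999, when Halvorsen discovered the injury — not on the 11 April 1997 date of the underlying act.
The untolled deadline — 30 months after 16 September 1999 — is 16 March 2002.
The defendant's absence from the jurisdiction from 23 January 2001 to 29 September 2001 tolled the period for 249 days, extending the deadline to 20 November 2002.
Because the defendant's active military service ran from 29 July 2002 to 28 September 2002, the deadline is extended by 61 days to 20 January 2003.
Nothing else in the chronology tolls or restarts the period.
Halvorsen filed on 20 December 2002, before the 20 January 2003 deadline, so the action is timely.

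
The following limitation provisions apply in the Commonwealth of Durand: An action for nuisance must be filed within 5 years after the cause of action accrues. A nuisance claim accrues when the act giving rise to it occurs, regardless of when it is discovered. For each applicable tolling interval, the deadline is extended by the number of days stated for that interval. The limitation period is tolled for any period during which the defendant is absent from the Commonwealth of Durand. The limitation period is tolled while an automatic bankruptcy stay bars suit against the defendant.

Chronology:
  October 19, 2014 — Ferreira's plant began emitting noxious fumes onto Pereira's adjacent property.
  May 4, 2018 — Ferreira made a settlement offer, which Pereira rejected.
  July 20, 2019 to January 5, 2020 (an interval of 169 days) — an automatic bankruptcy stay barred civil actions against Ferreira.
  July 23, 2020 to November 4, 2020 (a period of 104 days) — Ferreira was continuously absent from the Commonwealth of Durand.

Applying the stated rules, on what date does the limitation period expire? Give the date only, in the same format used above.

The claim accrued on October 19, 2014, when the wrongful act occurred.
Adding the 5 years base period to October 19, 2014 gives a deadline of October 19, 2019, before any tolling.
The automatic bankruptcy stay from July 20, 2019 to January 5, 2020 tolled the period for 169 days, extending the deadline to April 5, 2020.
The defendant's absence from the jurisdiction starting July 23, 2020 came too late — the period had run on April 5, 2020 — and so does not extend the deadline.
Nothing else in the chronology tolls or restarts the period.

April 5, 2020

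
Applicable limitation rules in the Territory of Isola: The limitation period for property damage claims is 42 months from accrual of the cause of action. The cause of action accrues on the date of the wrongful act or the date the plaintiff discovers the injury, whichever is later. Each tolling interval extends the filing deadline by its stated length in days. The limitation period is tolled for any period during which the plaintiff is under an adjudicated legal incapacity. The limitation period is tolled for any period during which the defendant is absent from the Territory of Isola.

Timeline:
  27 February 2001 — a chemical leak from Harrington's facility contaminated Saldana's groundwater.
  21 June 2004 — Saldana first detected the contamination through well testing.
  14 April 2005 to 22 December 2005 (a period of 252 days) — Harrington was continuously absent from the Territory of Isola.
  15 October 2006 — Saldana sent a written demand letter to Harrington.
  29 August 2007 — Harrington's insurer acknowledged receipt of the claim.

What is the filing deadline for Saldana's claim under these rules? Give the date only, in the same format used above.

The claim accrued on 21 June 2004 — the later of the 27 February 2001 act and the 21 June 2004 discovery.
42 months from 21 June 2004 is 21 December 2007.
The defendant's absence from the jurisdiction from 14 April 2005 to 22 December 2005 tolled the period for 252 days, extending the deadline to 29 August 2008.
The other events in the timeline have no effect on the limitation period under the stated rules.

29 August 2008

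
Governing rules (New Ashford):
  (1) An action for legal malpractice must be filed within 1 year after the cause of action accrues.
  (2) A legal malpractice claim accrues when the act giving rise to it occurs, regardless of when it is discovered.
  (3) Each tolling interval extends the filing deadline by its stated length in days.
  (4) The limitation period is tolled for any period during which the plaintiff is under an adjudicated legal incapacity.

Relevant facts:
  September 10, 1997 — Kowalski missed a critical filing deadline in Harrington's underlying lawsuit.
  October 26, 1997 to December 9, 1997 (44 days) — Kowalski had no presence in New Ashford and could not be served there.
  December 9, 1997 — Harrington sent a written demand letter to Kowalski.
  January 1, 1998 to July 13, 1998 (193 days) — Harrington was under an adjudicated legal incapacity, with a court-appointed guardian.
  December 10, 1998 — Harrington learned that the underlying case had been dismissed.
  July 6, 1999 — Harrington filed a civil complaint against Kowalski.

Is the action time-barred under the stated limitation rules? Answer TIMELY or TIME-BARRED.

TIME-BARRED

Accrual is governed by the date of the act, so the period began to run on September 10, 1997; the later discovery on December 10, 1998 is irrelevant under the stated rule.
1 year from September 10, 1997 is September 10, 1998.
The plaintiff's legal incapacity from January 1, 1998 to July 13, 1998 tolled the period for 193 days, extending the deadline to March 22, 1999.
Although the defendant's absence ran from October 26, 1997 to December 9, 1997, the stated rules do not make that a tolling event, so it is disregarded.
None of the other events listed affects the running of the period under the stated rules.
The July 6, 1999 filing falls after the March 22, 1999 deadline; the claim is time-barred.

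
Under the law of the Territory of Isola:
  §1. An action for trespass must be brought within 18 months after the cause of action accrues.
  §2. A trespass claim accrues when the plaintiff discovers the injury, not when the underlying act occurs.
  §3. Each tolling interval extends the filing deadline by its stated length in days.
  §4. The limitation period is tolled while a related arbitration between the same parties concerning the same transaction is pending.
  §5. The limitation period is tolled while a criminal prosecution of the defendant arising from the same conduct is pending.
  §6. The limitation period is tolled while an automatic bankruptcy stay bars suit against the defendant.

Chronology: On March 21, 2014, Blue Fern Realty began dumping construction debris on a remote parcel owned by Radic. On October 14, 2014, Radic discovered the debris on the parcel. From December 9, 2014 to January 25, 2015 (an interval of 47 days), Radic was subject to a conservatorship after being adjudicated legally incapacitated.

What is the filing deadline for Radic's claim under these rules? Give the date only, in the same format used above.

Accrual is tied to discovery, so the period began on October 14, 2014 rather than on March 21, 2014 when the act occurred.
The untolled deadline — 18 months after October 14, 2014 — is April 14, 2016.
No stated provision tolls the period for the plaintiff's incapacity, so the interval from December 9, 2014 to January 25, 2015 has no effect on the deadline.

April 14, 2016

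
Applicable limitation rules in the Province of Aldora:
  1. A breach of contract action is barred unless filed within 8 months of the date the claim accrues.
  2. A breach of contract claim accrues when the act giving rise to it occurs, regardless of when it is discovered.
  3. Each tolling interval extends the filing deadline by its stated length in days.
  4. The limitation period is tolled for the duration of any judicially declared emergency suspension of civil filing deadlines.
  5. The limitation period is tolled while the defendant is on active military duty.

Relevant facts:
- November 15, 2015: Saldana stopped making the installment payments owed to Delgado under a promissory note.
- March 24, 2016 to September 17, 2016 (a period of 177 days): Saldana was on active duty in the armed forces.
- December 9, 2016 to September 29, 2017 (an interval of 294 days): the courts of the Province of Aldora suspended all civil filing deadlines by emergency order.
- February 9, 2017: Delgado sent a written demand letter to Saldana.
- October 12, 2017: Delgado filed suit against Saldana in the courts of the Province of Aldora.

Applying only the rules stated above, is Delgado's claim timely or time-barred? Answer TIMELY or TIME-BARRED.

The claim accrued on November 15, 2015, when the wrongful act occurred.
Adding the 8 months base period to November 15, 2015 gives a deadline of July 15, 2016, before any tolling.
The defendant's active military service from March 24, 2016 to September 17, 2016 tolled the period for 177 days, extending the deadline to January 8, 2017.
The emergency suspension of filing deadlines from December 9, 2016 to September 29, 2017 tolled the period for 294 days, extending the deadline to October 29, 2017.
None of the other events listed affects the running of the period under the stated rules.
The October 12, 2017 filing precedes the October 29, 2017 deadline; the claim is timely.

TIMELY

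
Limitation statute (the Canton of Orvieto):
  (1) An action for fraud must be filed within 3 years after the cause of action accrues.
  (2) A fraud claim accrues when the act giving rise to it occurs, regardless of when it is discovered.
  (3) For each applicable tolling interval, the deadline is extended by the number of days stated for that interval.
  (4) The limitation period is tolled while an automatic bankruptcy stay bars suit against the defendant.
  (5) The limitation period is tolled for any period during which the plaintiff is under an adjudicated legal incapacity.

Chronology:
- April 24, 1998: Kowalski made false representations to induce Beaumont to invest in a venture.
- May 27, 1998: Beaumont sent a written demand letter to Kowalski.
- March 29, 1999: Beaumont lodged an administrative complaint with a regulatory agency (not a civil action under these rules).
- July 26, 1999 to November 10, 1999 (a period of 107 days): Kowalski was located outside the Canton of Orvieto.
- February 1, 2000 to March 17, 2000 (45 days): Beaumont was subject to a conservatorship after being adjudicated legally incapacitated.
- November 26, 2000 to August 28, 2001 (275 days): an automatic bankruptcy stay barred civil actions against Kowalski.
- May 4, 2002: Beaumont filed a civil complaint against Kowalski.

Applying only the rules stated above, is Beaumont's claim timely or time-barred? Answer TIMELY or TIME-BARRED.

The limitation period began to run on April 24, 1998.
The untolled deadline — 3 years after April 24, 1998 — is April 24, 2001.
Because the plaintiff's legal incapacity ran from February 1, 2000 to March 17, 2000, the deadline is extended by 45 days to June 8, 2001.
The period was tolled for 275 days by the automatic bankruptcy stay (November 26, 2000 to August 28, 2001), pushing the deadline to March 10, 2002.
No stated provision tolls the period for the defendant's absence, so the interval from July 26, 1999 to November 10, 1999 has no effect on the deadline.
The other events in the timeline have no effect on the limitation period under the stated rules.
Beaumont filed on May 4, 2002, after the March 10, 2002 deadline, so the action is time-barred.

TIME-BARRED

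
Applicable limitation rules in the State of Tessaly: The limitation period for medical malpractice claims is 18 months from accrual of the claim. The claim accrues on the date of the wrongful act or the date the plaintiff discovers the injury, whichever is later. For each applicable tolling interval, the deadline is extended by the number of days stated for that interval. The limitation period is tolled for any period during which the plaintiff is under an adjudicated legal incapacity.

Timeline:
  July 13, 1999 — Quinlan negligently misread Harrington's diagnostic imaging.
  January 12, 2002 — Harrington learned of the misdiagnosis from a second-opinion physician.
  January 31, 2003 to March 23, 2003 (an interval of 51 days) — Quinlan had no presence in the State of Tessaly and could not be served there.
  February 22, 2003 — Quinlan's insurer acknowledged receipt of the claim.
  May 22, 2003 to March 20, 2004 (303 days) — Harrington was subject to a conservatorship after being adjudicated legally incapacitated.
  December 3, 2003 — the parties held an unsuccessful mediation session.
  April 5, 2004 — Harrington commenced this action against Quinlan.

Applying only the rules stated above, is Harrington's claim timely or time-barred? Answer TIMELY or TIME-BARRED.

Because discovery on January 12, 2002 post-dates the July 13, 1999 act, accrual under the later-of rule falls on January 12, 2002.
The untolled deadline — 18 months after January 12, 2002 — is July 12, 2003.
The plaintiff's legal incapacity from May 22, 2003 to March 20, 2004 tolled the period for 303 days, extending the deadline to May 10, 2004.
The defendant's absence from the jurisdiction from January 31, 2003 to March 23, 2003 does not toll the period, because no stated rule makes the defendant's absence a tolling event.
The other events in the timeline have no effect on the limitation period under the stated rules.
The April 5, 2004 filing precedes the May 10, 2004 deadline; the claim is timely.

TIMELY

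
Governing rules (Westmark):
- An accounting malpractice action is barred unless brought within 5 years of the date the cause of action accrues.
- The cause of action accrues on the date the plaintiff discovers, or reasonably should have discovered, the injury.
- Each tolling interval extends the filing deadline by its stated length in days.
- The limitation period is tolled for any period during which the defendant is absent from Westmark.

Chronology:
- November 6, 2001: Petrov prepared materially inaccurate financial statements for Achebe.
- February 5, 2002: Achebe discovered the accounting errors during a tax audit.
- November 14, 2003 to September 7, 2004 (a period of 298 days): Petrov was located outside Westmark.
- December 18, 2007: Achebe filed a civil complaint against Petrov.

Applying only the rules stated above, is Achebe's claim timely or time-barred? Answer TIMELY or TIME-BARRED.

TIME-BARRED

Under the discovery rule, the claim accrued on February 5, 2002, when Achebe discovered the injury — not on the November 6, 2001 date of the underlying act.
The untolled deadline — 5 years after February 5, 2002 — is February 5, 2007.
The period was tolled for 298 days by the defendant's absence from the jurisdiction (November 14, 2003 to September 7, 2004), pushing the deadline to November 30, 2007.
The December 18, 2007 filing falls after the November 30, 2007 deadline; the claim is time-barred.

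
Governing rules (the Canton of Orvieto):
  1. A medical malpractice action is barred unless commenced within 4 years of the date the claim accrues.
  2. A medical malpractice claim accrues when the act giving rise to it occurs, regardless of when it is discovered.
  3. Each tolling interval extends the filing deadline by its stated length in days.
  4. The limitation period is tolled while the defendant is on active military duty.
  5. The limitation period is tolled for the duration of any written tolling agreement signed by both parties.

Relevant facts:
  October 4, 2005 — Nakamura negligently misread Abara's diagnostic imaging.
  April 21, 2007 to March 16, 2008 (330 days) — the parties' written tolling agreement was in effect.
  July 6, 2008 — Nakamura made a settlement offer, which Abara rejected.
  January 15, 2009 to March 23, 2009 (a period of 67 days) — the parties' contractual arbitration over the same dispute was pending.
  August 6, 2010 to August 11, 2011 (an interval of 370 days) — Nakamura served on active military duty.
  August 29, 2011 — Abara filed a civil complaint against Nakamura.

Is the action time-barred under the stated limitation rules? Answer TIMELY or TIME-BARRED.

TIMELY

The limitation period began to run on October 4, 2005.
4 years from October 4, 2005 is October 4, 2009.
The written tolling agreement from April 21, 2007 to March 16, 2008 tolled the period for 330 days, extending the deadline to August 30, 2010.
The period was tolled for 370 days by the defendant's active military service (August 6, 2010 to August 11, 2011), pushing the deadline to September 4, 2011.
The pending related arbitration from January 15, 2009 to March 23, 2009 does not toll the period, because no stated rule makes a pending arbitration a tolling event.
The other events in the timeline have no effect on the limitation period under the stated rules.
The August 29, 2011 filing precedes the September 4, 2011 deadline; the claim is timely.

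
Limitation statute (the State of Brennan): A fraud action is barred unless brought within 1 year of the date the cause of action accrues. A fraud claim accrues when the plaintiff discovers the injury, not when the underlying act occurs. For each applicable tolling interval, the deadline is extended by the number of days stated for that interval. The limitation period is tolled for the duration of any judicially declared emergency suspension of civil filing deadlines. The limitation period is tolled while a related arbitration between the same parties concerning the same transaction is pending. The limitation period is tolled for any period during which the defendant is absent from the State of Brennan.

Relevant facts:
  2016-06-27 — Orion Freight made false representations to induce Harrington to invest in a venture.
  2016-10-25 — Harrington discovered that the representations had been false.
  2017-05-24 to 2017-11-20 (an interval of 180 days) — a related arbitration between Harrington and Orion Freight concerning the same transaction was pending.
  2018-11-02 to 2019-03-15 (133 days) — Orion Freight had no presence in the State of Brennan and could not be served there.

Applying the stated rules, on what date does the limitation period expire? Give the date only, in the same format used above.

2018-04-23

Under the discovery rule, the claim accrued on 2016-10-25, when Harrington discovered the injury — not on the 2016-06-27 date of the underlying act.
Adding the 1 year base period to 2016-10-25 gives a deadline of 2017-10-25, before any tolling.
Because the pending related arbitration ran from 2017-05-24 to 2017-11-20, the deadline is extended by 180 days to 2018-04-23.
The defendant's absence from the jurisdiction starting 2018-11-02 came too late — the period had run on 2018-04-23 — and so does not extend the deadline.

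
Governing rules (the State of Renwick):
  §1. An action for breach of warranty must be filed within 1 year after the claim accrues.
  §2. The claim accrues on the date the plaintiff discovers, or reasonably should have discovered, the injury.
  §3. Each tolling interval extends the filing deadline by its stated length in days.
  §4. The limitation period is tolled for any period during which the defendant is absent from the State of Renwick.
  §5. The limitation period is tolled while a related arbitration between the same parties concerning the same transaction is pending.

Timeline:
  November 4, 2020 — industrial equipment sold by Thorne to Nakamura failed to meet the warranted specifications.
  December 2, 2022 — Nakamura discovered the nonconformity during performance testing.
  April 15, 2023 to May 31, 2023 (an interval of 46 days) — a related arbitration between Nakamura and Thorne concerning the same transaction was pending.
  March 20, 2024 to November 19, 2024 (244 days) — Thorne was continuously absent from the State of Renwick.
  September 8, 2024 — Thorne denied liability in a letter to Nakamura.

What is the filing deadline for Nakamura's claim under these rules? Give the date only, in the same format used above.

January 17, 2024

The claim did not accrue until Nakamura discovered the injury on December 2, 2022; the November 4, 2020 act date does not start the clock under the stated rule.
1 year from December 2, 2022 is December 2, 2023.
The pending related arbitration from April 15, 2023 to May 31, 2023 tolled the period for 46 days, extending the deadline to January 17, 2024.
By the time the defendant's absence from the jurisdiction began on March 20, 2024, the limitation period had already expired on January 17, 2024; that interval cannot revive it.
Nothing else in the chronology tolls or restarts the period.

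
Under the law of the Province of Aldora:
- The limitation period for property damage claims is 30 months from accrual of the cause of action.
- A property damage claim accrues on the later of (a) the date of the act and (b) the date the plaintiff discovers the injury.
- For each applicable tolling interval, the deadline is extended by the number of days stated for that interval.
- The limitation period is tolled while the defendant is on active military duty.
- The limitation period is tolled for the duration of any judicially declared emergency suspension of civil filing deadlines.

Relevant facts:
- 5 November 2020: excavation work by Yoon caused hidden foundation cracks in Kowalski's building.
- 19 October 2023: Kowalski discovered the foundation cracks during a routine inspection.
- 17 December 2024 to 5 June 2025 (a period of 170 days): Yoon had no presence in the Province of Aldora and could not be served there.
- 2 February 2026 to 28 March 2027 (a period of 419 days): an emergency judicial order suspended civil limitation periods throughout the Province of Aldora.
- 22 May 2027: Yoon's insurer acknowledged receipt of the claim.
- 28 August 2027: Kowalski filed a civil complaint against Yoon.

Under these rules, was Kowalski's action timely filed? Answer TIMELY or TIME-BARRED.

The claim accrued on 19 October 2023 — the later of the 5 November 2020 act and the 19 October 2023 discovery.
Adding the 30 months base period to 19 October 2023 gives a deadline of 19 April 2026, before any tolling.
The emergency suspension of filing deadlines from 2 February 2026 to 28 March 2027 tolled the period for 419 days, extending the deadline to 12 June 2027.
Although the defendant's absence ran from 17 December 2024 to 5 June 2025, the stated rules do not make that a tolling event, so it is disregarded.
The other events in the timeline have no effect on the limitation period under the stated rules.
Kowalski filed on 28 August 2027, after the 12 June 2027 deadline, so the action is time-barred.

TIME-BARRED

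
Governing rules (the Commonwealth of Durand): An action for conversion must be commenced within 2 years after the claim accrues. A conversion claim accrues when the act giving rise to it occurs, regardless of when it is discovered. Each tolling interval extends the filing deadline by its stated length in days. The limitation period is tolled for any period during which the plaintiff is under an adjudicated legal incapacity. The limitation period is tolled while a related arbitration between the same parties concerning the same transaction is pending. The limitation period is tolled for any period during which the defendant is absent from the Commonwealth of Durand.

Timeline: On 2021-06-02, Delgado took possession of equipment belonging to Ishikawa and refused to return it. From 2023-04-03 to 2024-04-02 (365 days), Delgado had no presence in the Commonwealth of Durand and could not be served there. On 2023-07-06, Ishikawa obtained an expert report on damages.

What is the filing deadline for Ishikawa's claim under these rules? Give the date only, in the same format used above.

The claim accrued on 2021-06-02, the date of the act.
2 years from 2021-06-02 is 2023-06-02.
Because the defendant's absence from the jurisdiction ran from 2023-04-03 to 2024-04-02, the deadline is extended by 365 days to 2024-06-01.
The other events in the timeline have no effect on the limitation period under the stated rules.

2024-06-01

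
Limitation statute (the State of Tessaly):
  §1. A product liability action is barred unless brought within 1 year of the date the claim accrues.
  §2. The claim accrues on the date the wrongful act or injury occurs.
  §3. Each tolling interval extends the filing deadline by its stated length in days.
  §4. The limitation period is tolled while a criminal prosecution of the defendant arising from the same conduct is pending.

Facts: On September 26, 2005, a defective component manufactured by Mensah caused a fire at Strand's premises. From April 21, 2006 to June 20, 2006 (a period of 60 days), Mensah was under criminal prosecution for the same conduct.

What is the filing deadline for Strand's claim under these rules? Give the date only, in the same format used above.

November 25, 2006

The claim accrued on September 26, 2005, the date of the act.
Adding the 1 year base period to September 26, 2005 gives a deadline of September 26, 2006, before any tolling.
Because the pending criminal prosecution ran from April 21, 2006 to June 20, 2006, the deadline is extended by 60 days to November 25, 2006.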